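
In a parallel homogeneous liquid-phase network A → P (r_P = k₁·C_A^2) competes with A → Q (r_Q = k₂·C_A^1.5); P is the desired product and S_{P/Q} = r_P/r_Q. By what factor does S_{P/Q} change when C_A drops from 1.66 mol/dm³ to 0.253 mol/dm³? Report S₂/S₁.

S_{P/Q} = (k₁/k₂)·C_A^0.5, so S₂/S₁ = (C_{A,2}/C_{A,1})^0.5.
= (0.253/1.66)^0.5 = (0.1524)^0.5 = 0.390.
Selectivity toward P falls as C_A falls — high-concentration operation is favoured.

0.390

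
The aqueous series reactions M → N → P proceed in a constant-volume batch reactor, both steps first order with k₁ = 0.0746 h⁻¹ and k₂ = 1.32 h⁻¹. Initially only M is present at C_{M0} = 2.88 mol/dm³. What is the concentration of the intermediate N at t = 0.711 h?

0.0961 mol/dm³

For first-order series with pure M initially, C_N(t) = k₁C_{M0}/(k₂−k₁)·(e^(−k₁t) − e^(−k₂t)).
e^(−k₁t) = e^(−0.0746×0.711) = e^(−0.05304) = 0.9483; e^(−k₂t) = e^(−0.9385) = 0.3912.
C_N = 0.0746×2.88/(1.32−0.0746) × (0.9483−0.3912) = 0.1725×0.5571 = 0.09611 mol/dm³.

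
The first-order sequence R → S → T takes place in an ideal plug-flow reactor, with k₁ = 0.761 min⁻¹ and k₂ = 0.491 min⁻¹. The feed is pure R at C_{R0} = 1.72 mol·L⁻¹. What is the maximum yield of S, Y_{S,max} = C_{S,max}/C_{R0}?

0.451

At the optimum, C_{S,max}/C_{R0} = (k₁/k₂)^[k₂/(k₂−k₁)].
= (0.761/0.491)^(0.491/(0.491−0.761)) = (1.550)^(-1.819) = 0.4507.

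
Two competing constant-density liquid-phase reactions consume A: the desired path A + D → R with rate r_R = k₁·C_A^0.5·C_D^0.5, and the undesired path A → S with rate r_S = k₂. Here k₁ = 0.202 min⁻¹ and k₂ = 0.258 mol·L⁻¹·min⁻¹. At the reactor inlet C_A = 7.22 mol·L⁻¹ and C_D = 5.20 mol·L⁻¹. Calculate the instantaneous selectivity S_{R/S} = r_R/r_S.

S_{R/S} = r_R/r_S = (k₁·C_A^0.5·C_D^0.5)/(k₂) = (k₁/k₂)·C_A^0.5·C_D^0.5.
= (0.202×7.220^0.5×5.200^0.5) / (0.258) = 1.238/0.2580 = 4.80.
Since the desired path is higher order in A, keeping C_A high (PFR or concentrated feed) favours R.

4.80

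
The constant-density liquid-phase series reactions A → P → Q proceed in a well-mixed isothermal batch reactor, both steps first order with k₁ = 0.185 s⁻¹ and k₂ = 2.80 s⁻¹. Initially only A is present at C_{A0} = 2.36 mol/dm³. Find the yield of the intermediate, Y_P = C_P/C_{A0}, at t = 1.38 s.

Solving the coupled first-order balances gives C_P(t) = [k₁/(k₂−k₁)]·C_{A0}·(e^(−k₁t) − e^(−k₂t)).
e^(−k₁t) = e^(−0.185×1.38) = e^(−0.2553) = 0.7747; e^(−k₂t) = e^(−3.864) = 0.02098.
C_P = 0.185×2.36/(2.80−0.185) × (0.7747−0.02098) = 0.1670×0.7537 = 0.1258 mol/dm³.
Y_P = C_P/C_{A0} = 0.1258/2.36 = 0.0533.

0.0533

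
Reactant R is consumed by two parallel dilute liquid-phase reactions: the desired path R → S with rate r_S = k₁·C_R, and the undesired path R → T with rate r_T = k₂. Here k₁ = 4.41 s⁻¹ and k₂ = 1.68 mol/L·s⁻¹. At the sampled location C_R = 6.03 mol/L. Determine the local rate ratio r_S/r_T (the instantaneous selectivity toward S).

S_{S/T} = r_S/r_T = (k₁·C_R)/(k₂) = (k₁/k₂)·C_R.
= (4.41×6.030) / (1.68) = 26.59/1.680 = 15.8.

15.8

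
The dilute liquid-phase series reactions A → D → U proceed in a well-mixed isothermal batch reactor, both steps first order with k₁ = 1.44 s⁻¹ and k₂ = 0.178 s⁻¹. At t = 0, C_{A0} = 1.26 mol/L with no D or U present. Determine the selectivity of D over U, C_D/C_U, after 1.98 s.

For first-order series with pure A initially, C_D(t) = k₁C_{A0}/(k₂−k₁)·(e^(−k₁t) − e^(−k₂t)).
e^(−k₁t) = e^(−1.44×1.98) = e^(−2.851) = 0.05777; e^(−k₂t) = e^(−0.3524) = 0.7030.
C_D = 1.44×1.26/(0.178−1.44) × (0.05777−0.7030) = (-1.438)×(-0.6452) = 0.9276 mol/L.
C_A = C_{A0}e^(−k₁t) = 0.07280 mol/L, so C_U = C_{A0}−C_A−C_D = 0.2596 mol/L; C_D/C_U = 3.57.

3.57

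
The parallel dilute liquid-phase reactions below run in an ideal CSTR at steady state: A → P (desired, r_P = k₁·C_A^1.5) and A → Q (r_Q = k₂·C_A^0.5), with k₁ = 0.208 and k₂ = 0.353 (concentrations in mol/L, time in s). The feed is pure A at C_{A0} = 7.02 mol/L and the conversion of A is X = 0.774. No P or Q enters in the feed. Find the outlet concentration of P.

Exit C_A = C_{A0}(1−X) = 7.02×0.226 = 1.587 mol/L.
A CSTR operates uniformly at the exit composition, giving r_P = 0.4157 and r_Q = 0.4446 (each k·C_A^n at C_A = 1.587).
Fraction of consumed A going to P: r_P/(r_P+r_Q) = 0.4832.
C_P = 0.4832·C_{A0}·X = 0.4832×7.02×0.774 = 2.63 mol/L.

2.63 mol/L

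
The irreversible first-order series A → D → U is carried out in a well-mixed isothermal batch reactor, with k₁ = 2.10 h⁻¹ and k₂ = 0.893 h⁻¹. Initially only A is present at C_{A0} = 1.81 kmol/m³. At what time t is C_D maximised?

Setting dC_D/dt = 0 gives t_opt = ln(k₂/k₁)/(k₂−k₁).
= ln(0.893/2.10)/(0.893−2.10) = ln(0.4252)/-1.207 = -0.8551/-1.207 = 0.708 h.

0.708 h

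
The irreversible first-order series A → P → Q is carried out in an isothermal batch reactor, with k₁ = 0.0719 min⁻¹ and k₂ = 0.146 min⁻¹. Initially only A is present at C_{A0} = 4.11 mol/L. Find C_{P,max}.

For a first-order series the maximum intermediate yield is C_{P,max}/C_{A0} = (k₁/k₂)^[k₂/(k₂−k₁)].
= (0.0719/0.146)^(0.146/(0.146−0.0719)) = (0.4925)^(1.970) = 0.2477.
C_{P,max} = 0.2477×4.11 = 1.02 mol/L.

1.02 mol/L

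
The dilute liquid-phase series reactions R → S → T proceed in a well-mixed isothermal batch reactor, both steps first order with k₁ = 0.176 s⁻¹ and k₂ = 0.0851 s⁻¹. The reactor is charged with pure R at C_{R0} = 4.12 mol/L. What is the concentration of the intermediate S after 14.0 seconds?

Solving the coupled first-order balances gives C_S(t) = [k₁/(k₂−k₁)]·C_{R0}·(e^(−k₁t) − e^(−k₂t)).
e^(−k₁t) = e^(−0.176×14.0) = e^(−2.464) = 0.08509; e^(−k₂t) = e^(−1.191) = 0.3038.
C_S = 0.176×4.12/(0.0851−0.176) × (0.08509−0.3038) = (-7.977)×(-0.2187) = 1.745 mol/L.

1.74 mol/L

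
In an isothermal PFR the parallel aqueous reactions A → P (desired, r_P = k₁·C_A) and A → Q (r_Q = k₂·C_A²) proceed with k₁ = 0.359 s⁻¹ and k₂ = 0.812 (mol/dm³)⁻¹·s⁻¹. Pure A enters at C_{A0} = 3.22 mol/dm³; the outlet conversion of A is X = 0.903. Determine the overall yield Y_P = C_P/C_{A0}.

0.217

C_A = C_{A0}(1−X) = 0.3123 mol/dm³.
Along a PFR/batch, dC_P/dC_A = −r_P/(r_P+r_Q) = −k₁/(k₁+k₂·C_A).
Integrating from C_{A0} to C_A: C_P = (0.359/0.812)·ln[(0.359+0.812·3.22)/(0.359+0.812·0.312)] = 0.4421·ln(2.974/0.6126) = 0.6985 mol/dm³.
Y_P = C_P/C_{A0} = 0.6985/3.22 = 0.217.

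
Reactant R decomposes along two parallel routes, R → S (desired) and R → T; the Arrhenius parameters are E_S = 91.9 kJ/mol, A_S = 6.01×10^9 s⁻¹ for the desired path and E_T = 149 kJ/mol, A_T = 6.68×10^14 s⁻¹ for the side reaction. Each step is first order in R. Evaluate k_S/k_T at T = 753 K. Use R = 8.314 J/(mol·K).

Since both paths have the same order in R, the concentration cancels and S_{S/T} = k_S/k_T = (A_S/A_T)·exp[(E_T−E_S)/(RT)].
(E_T−E_S)/(RT) = (149−91.9)×10³/(8.314×753) = 57100/6260 = 9.121.
k_S/k_T = (6.01×10^9/6.68×10^14)·exp(9.121) = 8.997×10^-6 × 9143 = 0.0823.

0.0823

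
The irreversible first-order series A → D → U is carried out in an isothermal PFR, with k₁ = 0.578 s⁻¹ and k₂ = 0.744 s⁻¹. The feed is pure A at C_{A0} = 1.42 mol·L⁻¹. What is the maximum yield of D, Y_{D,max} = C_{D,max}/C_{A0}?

0.323

At the optimum, C_{D,max}/C_{A0} = (k₁/k₂)^[k₂/(k₂−k₁)].
= (0.578/0.744)^(0.744/(0.744−0.578)) = (0.7769)^(4.482) = 0.3225.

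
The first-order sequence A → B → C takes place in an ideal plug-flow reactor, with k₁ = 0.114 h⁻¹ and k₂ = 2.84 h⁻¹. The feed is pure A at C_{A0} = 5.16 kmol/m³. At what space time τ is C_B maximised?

For first-order series the maximum of C_B occurs at τ_opt = ln(k₂/k₁)/(k₂−k₁).
= ln(2.84/0.114)/(2.84−0.114) = ln(24.91)/2.726 = 3.215/2.726 = 1.18 h.

1.18 h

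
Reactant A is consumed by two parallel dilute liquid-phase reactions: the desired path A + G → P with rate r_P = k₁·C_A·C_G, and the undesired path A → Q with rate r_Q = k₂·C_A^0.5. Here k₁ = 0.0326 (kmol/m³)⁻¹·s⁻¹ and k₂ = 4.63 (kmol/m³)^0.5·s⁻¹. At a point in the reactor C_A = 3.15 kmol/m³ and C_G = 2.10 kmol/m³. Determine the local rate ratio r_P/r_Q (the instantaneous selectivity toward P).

0.0262

S_{P/Q} = r_P/r_Q = (k₁·C_A·C_G)/(k₂·C_A^0.5) = (k₁/k₂)·C_A^0.5·C_G.
= (0.0326×3.150×2.100) / (4.63×3.150^0.5) = 0.2156/8.217 = 0.0262.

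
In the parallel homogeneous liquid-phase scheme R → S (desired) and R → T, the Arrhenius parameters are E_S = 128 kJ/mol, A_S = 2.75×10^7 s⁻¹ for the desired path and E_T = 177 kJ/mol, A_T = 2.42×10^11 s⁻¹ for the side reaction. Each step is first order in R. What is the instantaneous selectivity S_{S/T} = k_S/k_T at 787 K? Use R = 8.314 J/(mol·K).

Since both paths have the same order in R, the concentration cancels and S_{S/T} = k_S/k_T = (A_S/A_T)·exp[(E_T−E_S)/(RT)].
(E_T−E_S)/(RT) = (177−128)×10³/(8.314×787) = 49000/6543 = 7.489.
k_S/k_T = (2.75×10^7/2.42×10^11)·exp(7.489) = 1.136×10^-4 × 1788 = 0.203.
Since E_S < E_T, lowering the temperature improves selectivity toward S.

0.203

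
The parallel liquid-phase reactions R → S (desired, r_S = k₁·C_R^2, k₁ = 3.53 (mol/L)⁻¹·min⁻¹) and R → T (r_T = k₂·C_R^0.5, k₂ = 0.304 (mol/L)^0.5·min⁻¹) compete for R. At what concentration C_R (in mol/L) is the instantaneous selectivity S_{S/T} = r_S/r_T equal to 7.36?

0.738 mol/L

S_{S/T} = (k₁/k₂)·C_R^1.5 ⇒ C_R = (S·k₂/k₁)^(1/1.5).
= (7.36×0.304/3.53)^(0.6667) = (0.6338)^(0.6667) = 0.738 mol/L.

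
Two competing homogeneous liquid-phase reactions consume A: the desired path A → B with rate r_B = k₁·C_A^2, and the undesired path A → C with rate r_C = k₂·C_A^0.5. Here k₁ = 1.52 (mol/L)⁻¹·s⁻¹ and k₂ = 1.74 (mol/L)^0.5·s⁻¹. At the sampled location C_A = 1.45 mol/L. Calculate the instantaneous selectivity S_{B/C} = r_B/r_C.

1.53

S_{B/C} = r_B/r_C = (k₁·C_A^2)/(k₂·C_A^0.5) = (k₁/k₂)·C_A^1.5.
= (1.52×1.450^2) / (1.74×1.450^0.5) = 3.196/2.095 = 1.53.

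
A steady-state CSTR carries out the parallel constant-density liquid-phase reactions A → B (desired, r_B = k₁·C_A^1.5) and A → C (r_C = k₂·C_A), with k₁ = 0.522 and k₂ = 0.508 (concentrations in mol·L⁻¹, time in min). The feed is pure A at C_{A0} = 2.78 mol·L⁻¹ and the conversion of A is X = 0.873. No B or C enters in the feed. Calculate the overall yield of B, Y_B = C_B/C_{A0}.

Exit C_A = C_{A0}(1−X) = 2.78×0.127 = 0.3531 mol·L⁻¹.
A CSTR operates uniformly at the exit composition, giving r_B = 0.1095 and r_C = 0.1794 (each k·C_A^n at C_A = 0.3531).
Fraction of consumed A going to B: r_B/(r_B+r_C) = 0.3791.
C_B = 0.3791·C_{A0}·X = 0.3791×2.78×0.873 = 0.920 mol·L⁻¹; Y_B = C_B/C_{A0} = 0.331.

0.331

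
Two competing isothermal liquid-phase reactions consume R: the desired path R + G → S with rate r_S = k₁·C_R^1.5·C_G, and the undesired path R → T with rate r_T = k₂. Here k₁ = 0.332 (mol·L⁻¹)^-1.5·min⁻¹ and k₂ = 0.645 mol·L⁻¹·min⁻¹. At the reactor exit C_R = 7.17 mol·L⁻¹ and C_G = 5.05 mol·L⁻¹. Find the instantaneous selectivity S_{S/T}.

49.9

S_{S/T} = r_S/r_T = (k₁·C_R^1.5·C_G)/(k₂) = (k₁/k₂)·C_R^1.5·C_G.
= (0.332×7.170^1.5×5.050) / (0.645) = 32.19/0.6450 = 49.9.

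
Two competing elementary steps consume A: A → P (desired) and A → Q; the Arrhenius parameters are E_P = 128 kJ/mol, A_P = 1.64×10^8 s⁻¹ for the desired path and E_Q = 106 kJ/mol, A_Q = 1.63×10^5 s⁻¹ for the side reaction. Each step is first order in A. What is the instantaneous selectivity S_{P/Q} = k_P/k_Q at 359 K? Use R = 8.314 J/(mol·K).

k_P/k_Q = (A_P/A_Q)·exp[−(E_P−E_Q)/(RT)] = (A_P/A_Q)·exp[(E_Q−E_P)/(RT)].
(E_Q−E_P)/(RT) = (106−128)×10³/(8.314×359) = -22000/2985 = -7.371.
k_P/k_Q = (1.64×10^8/1.63×10^5)·exp(-7.371) = 1006 × 6.293×10^-4 = 0.633.

0.633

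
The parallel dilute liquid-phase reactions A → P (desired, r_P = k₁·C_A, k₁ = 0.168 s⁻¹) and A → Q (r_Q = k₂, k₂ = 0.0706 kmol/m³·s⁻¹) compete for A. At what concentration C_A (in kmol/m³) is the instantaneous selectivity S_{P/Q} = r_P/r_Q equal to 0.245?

S_{P/Q} = (k₁/k₂)·C_A ⇒ C_A = S·k₂/k₁.
= 0.245×0.0706/0.168 = 0.103 kmol/m³.

0.103 kmol/m³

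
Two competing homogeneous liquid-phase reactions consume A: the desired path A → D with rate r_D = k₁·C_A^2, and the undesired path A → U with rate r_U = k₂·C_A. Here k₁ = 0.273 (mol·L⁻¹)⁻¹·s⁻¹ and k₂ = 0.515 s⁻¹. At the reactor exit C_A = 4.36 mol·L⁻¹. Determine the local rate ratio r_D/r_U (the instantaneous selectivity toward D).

2.31

S_{D/U} = r_D/r_U = (k₁·C_A^2)/(k₂·C_A) = (k₁/k₂)·C_A.
= (0.273×4.360^2) / (0.515×4.360) = 5.190/2.245 = 2.31.
Since the desired path is higher order in A, keeping C_A high (PFR or concentrated feed) favours D.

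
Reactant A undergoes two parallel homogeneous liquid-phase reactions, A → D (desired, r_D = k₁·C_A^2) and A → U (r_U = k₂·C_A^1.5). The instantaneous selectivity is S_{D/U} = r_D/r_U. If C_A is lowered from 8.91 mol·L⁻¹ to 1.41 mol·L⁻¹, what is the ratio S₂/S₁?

0.398

S_{D/U} = (k₁/k₂)·C_A^0.5, so S₂/S₁ = (C_{A,2}/C_{A,1})^0.5.
= (1.41/8.91)^0.5 = (0.1582)^0.5 = 0.398.
Selectivity toward D falls as C_A falls — high-concentration operation is favoured.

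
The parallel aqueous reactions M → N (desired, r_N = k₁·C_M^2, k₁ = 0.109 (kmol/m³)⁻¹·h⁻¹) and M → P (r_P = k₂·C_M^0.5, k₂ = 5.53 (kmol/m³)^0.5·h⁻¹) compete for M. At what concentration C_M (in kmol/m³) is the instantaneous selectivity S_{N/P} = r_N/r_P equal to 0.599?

9.74 kmol/m³

S_{N/P} = (k₁/k₂)·C_M^1.5 ⇒ C_M = (S·k₂/k₁)^(1/1.5).
= (0.599×5.53/0.109)^(0.6667) = (30.39)^(0.6667) = 9.74 kmol/m³.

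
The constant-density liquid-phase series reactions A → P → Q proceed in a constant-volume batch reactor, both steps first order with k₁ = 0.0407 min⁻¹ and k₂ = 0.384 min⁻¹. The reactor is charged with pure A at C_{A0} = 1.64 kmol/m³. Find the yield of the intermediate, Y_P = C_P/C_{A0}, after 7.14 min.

For first-order series with pure A initially, C_P(t) = k₁C_{A0}/(k₂−k₁)·(e^(−k₁t) − e^(−k₂t)).
e^(−k₁t) = e^(−0.0407×7.14) = e^(−0.2906) = 0.7478; e^(−k₂t) = e^(−2.742) = 0.06446.
C_P = 0.0407×1.64/(0.384−0.0407) × (0.7478−0.06446) = 0.1944×0.6834 = 0.1329 kmol/m³.
Y_P = C_P/C_{A0} = 0.1329/1.64 = 0.0810.

0.0810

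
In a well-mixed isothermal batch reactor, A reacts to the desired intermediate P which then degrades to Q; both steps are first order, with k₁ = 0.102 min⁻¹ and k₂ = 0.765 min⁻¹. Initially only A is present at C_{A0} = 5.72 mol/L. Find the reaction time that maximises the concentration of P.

3.04 min

Setting dC_P/dt = 0 gives t_opt = ln(k₂/k₁)/(k₂−k₁).
= ln(0.765/0.102)/(0.765−0.102) = ln(7.500)/0.6630 = 2.015/0.6630 = 3.04 min.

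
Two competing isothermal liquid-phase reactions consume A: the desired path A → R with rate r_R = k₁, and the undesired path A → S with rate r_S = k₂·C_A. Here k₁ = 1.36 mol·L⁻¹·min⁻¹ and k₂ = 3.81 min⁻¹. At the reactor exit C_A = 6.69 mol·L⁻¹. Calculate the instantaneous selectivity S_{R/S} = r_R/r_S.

S_{R/S} = r_R/r_S = (k₁)/(k₂·C_A) = (k₁/k₂)·C_A⁻¹.
= (1.36) / (3.81×6.690) = 1.360/25.49 = 0.0534.

0.0534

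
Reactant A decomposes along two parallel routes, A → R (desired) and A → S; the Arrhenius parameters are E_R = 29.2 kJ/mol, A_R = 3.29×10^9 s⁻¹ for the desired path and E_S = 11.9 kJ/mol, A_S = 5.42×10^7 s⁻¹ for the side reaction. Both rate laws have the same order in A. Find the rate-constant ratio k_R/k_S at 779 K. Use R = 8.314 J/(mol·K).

Since both paths have the same order in A, the concentration cancels and S_{R/S} = k_R/k_S = (A_R/A_S)·exp[(E_S−E_R)/(RT)].
(E_S−E_R)/(RT) = (11.9−29.2)×10³/(8.314×779) = -17300/6477 = -2.671.
k_R/k_S = (3.29×10^9/5.42×10^7)·exp(-2.671) = 60.70 × 0.06917 = 4.20.
Since E_R > E_S, raising the temperature improves selectivity toward R.

4.20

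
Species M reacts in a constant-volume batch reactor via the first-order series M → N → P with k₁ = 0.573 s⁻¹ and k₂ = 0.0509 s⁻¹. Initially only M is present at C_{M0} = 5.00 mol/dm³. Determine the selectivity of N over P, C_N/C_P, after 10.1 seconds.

1.90

For first-order series with pure M initially, C_N(t) = k₁C_{M0}/(k₂−k₁)·(e^(−k₁t) − e^(−k₂t)).
e^(−k₁t) = e^(−0.573×10.1) = e^(−5.787) = 0.003066; e^(−k₂t) = e^(−0.5141) = 0.5980.
C_N = 0.573×5.00/(0.0509−0.573) × (0.003066−0.5980) = (-5.487)×(-0.5950) = 3.265 mol/dm³.
C_M = C_{M0}e^(−k₁t) = 0.01533 mol/dm³, so C_P = C_{M0}−C_M−C_N = 1.720 mol/dm³; C_N/C_P = 1.90.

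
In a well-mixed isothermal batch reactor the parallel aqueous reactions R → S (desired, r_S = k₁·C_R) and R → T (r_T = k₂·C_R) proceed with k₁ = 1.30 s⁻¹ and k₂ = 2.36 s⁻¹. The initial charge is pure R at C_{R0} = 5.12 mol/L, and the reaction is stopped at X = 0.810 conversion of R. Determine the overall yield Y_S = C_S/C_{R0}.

C_R = C_{R0}(1−X) = 0.9728 mol/L.
Both paths are first order in R, so the instantaneous fraction to S is constant: dC_S/d(−C_R) = k₁/(k₁+k₂) = 0.3552.
C_S = 0.3552·(C_{R0}−C_R) = 0.3552×4.147 = 1.47 mol/L.
Y_S = C_S/C_{R0} = 1.473/5.12 = 0.288.

0.288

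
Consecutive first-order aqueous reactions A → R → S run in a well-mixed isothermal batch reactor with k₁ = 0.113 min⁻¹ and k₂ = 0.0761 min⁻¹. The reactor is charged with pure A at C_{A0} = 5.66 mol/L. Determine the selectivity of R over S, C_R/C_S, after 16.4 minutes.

For first-order series with pure A initially, C_R(t) = k₁C_{A0}/(k₂−k₁)·(e^(−k₁t) − e^(−k₂t)).
e^(−k₁t) = e^(−0.113×16.4) = e^(−1.853) = 0.1567; e^(−k₂t) = e^(−1.248) = 0.2871.
C_R = 0.113×5.66/(0.0761−0.113) × (0.1567−0.2871) = (-17.33)×(-0.1303) = 2.259 mol/L.
C_A = C_{A0}e^(−k₁t) = 0.8871 mol/L, so C_S = C_{A0}−C_A−C_R = 2.514 mol/L; C_R/C_S = 0.899.

0.899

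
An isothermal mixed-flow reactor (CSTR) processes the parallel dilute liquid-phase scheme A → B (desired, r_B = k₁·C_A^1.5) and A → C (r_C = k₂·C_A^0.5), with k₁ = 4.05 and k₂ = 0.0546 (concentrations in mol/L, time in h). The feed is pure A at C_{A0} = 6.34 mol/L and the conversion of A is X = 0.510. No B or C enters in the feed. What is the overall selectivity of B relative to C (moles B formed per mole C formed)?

230

Exit C_A = C_{A0}(1−X) = 6.34×0.490 = 3.107 mol/L.
In a CSTR the entire volume is at exit conditions, so r_B = 4.05×3.107^1.5 = 22.18 and r_C = 0.0546×3.107^0.5 = 0.09624.
Overall selectivity = C_B/C_C = r_Bτ/(r_Cτ) = r_B/r_C = 230.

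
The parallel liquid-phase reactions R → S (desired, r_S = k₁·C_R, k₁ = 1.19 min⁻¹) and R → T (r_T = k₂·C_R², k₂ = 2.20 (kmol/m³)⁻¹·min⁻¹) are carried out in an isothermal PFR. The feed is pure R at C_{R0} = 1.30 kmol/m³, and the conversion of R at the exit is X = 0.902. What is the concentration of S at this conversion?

0.548 kmol/m³

C_R = C_{R0}(1−X) = 0.1274 kmol/m³.
Along a PFR/batch, dC_S/dC_R = −r_S/(r_S+r_T) = −k₁/(k₁+k₂·C_R).
Integrating from C_{R0} to C_R: C_S = (1.19/2.20)·ln[(1.19+2.20·1.30)/(1.19+2.20·0.127)] = 0.5409·ln(4.050/1.470) = 0.5481 kmol/m³.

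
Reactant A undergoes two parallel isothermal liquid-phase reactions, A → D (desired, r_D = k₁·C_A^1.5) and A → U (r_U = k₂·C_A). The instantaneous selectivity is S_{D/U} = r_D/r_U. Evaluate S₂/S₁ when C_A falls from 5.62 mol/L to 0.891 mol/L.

S_{D/U} = (k₁/k₂)·C_A^0.5, so S₂/S₁ = (C_{A,2}/C_{A,1})^0.5.
= (0.891/5.62)^0.5 = (0.1585)^0.5 = 0.398.
Selectivity toward D falls as C_A falls — high-concentration operation is favoured.

0.398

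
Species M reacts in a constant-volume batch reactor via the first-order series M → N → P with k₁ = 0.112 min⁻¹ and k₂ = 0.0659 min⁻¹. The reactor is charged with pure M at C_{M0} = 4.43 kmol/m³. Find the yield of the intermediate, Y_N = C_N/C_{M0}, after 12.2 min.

0.468

Solving the coupled first-order balances gives C_N(t) = [k₁/(k₂−k₁)]·C_{M0}·(e^(−k₁t) − e^(−k₂t)).
e^(−k₁t) = e^(−0.112×12.2) = e^(−1.366) = 0.2550; e^(−k₂t) = e^(−0.8040) = 0.4475.
C_N = 0.112×4.43/(0.0659−0.112) × (0.2550−0.4475) = (-10.76)×(-0.1925) = 2.072 kmol/m³.
Y_N = C_N/C_{M0} = 2.072/4.43 = 0.468.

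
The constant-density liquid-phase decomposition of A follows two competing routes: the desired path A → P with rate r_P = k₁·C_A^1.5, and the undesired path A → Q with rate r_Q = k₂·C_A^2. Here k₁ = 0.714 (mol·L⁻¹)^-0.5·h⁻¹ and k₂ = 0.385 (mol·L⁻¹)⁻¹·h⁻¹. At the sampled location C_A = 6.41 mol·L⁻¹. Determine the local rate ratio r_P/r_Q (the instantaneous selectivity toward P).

S_{P/Q} = r_P/r_Q = (k₁·C_A^1.5)/(k₂·C_A^2) = (k₁/k₂)·C_A^-0.5.
= (0.714×6.410^1.5) / (0.385×6.410^2) = 11.59/15.82 = 0.733.
The undesired path is higher order in A, so low C_A (CSTR or dilute feed) favours P.

0.733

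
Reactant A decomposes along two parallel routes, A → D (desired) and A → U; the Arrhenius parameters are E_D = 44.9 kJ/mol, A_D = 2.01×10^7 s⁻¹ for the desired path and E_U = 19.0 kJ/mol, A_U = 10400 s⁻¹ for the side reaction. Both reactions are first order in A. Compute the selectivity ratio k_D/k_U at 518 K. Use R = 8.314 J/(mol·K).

Since both paths have the same order in A, the concentration cancels and S_{D/U} = k_D/k_U = (A_D/A_U)·exp[(E_U−E_D)/(RT)].
(E_U−E_D)/(RT) = (19.0−44.9)×10³/(8.314×518) = -25900/4307 = -6.014.
k_D/k_U = (2.01×10^7/10400)·exp(-6.014) = 1933 × 0.002444 = 4.72.
Since E_D > E_U, raising the temperature improves selectivity toward D.

4.72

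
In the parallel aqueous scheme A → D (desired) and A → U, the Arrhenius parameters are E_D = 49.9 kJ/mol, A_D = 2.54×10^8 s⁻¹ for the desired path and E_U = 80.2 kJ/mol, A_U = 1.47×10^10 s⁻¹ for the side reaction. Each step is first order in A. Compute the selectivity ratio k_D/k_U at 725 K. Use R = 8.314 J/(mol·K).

Since both paths have the same order in A, the concentration cancels and S_{D/U} = k_D/k_U = (A_D/A_U)·exp[(E_U−E_D)/(RT)].
(E_U−E_D)/(RT) = (80.2−49.9)×10³/(8.314×725) = 30300/6028 = 5.027.
k_D/k_U = (2.54×10^8/1.47×10^10)·exp(5.027) = 0.01728 × 152.4 = 2.63.
Since E_D < E_U, lowering the temperature improves selectivity toward D.

2.63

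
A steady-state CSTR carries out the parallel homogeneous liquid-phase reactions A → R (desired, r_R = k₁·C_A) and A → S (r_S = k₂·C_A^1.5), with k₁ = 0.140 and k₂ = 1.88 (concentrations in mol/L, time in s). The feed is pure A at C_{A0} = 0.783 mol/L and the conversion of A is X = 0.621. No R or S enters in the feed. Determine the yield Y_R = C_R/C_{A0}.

0.0747

Exit C_A = C_{A0}(1−X) = 0.783×0.379 = 0.2968 mol/L.
Rates in a CSTR are evaluated at the outlet concentration: r_R = 0.140×0.2968 = 0.04155, r_S = 1.88×0.2968^1.5 = 0.3039.
Fraction of consumed A going to R: r_R/(r_R+r_S) = 0.1203.
C_R = 0.1203·C_{A0}·X = 0.1203×0.783×0.621 = 0.0585 mol/L; Y_R = C_R/C_{A0} = 0.0747.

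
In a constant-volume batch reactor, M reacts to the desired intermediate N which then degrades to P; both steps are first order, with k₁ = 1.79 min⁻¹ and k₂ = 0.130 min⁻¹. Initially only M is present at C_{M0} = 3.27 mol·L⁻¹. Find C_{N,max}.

2.66 mol·L⁻¹

At the optimum, C_{N,max}/C_{M0} = (k₁/k₂)^[k₂/(k₂−k₁)].
= (1.79/0.130)^(0.130/(0.130−1.79)) = (13.77)^(-0.07831) = 0.8143.
C_{N,max} = 0.8143×3.27 = 2.66 mol·L⁻¹.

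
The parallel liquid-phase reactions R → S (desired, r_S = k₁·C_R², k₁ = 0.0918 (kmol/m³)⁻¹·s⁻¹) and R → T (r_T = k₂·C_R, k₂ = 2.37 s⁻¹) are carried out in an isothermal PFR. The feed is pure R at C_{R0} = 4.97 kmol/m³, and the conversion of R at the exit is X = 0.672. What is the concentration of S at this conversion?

0.375 kmol/m³

C_R = C_{R0}(1−X) = 1.630 kmol/m³.
Along a PFR/batch, dC_T/dC_R = −r_T/(r_S+r_T) = −k₂/(k₂+k₁·C_R).
Integrating from C_{R0} to C_R: C_T = (2.37/0.0918)·ln[(2.37+0.0918·4.97)/(2.37+0.0918·1.63)] = 25.82·ln(2.826/2.520) = 2.965 kmol/m³.
Then C_S = (C_{R0}−C_R) − C_T = 3.340 − 2.965 = 0.3753 kmol/m³.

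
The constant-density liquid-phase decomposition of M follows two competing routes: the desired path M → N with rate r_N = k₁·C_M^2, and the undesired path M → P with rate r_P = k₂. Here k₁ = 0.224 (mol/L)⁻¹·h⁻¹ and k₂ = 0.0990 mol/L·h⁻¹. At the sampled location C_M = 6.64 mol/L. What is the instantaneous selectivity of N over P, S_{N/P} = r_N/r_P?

S_{N/P} = r_N/r_P = (k₁·C_M^2)/(k₂) = (k₁/k₂)·C_M^2.
= (0.224×6.640^2) / (0.0990) = 9.876/0.09900 = 99.8.
Since the desired path is higher order in M, keeping C_M high (PFR or concentrated feed) favours N.

99.8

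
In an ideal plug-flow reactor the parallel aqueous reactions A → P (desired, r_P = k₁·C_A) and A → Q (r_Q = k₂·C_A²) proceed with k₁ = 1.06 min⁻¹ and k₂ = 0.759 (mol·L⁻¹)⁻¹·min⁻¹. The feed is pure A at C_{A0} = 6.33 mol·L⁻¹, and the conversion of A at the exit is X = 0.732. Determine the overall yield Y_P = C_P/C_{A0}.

0.202

C_A = C_{A0}(1−X) = 1.696 mol·L⁻¹.
Along a PFR/batch, dC_P/dC_A = −r_P/(r_P+r_Q) = −k₁/(k₁+k₂·C_A).
Integrating from C_{A0} to C_A: C_P = (1.06/0.759)·ln[(1.06+0.759·6.33)/(1.06+0.759·1.70)] = 1.397·ln(5.864/2.348) = 1.279 mol·L⁻¹.
Y_P = C_P/C_{A0} = 1.279/6.33 = 0.202.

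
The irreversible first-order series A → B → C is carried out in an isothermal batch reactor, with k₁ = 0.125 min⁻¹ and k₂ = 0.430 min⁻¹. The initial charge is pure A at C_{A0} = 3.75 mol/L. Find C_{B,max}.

0.657 mol/L

For a first-order series the maximum intermediate yield is C_{B,max}/C_{A0} = (k₁/k₂)^[k₂/(k₂−k₁)].
= (0.125/0.430)^(0.430/(0.430−0.125)) = (0.2907)^(1.410) = 0.1752.
C_{B,max} = 0.1752×3.75 = 0.657 mol/L.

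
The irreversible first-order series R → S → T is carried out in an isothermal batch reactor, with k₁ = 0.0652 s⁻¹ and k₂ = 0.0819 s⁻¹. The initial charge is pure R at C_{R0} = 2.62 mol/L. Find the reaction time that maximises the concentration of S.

13.7 s

The intermediate peaks when r₁ = r₂, i.e. k₁e^(−k₁t) = k₂e^(−k₂t), giving t_opt = ln(k₂/k₁)/(k₂−k₁).
= ln(0.0819/0.0652)/(0.0819−0.0652) = ln(1.256)/0.01670 = 0.2280/0.01670 = 13.7 s.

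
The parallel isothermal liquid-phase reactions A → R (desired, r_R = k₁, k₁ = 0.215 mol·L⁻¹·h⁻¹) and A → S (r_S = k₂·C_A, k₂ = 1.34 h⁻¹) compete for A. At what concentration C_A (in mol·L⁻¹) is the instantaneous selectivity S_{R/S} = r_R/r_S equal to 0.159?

1.01 mol·L⁻¹

S_{R/S} = (k₁/k₂)·C_A⁻¹ ⇒ C_A = (S·k₂/k₁)^(-1).
= (0.159×1.34/0.215)^(-1) = (0.9910)^(-1) = 1.01 mol·L⁻¹.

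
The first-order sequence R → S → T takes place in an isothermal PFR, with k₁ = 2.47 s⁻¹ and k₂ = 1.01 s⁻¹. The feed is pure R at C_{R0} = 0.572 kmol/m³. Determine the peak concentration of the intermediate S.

At the optimum, C_{S,max}/C_{R0} = (k₁/k₂)^[k₂/(k₂−k₁)].
= (2.47/1.01)^(1.01/(1.01−2.47)) = (2.446)^(-0.6918) = 0.5387.
C_{S,max} = 0.5387×0.572 = 0.308 kmol/m³.

0.308 kmol/m³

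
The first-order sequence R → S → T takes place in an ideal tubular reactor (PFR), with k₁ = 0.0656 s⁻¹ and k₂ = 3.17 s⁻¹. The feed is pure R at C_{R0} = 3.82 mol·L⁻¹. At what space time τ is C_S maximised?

Setting dC_S/dτ = 0 gives τ_opt = ln(k₂/k₁)/(k₂−k₁).
= ln(3.17/0.0656)/(3.17−0.0656) = ln(48.32)/3.104 = 3.878/3.104 = 1.25 s.

1.25 s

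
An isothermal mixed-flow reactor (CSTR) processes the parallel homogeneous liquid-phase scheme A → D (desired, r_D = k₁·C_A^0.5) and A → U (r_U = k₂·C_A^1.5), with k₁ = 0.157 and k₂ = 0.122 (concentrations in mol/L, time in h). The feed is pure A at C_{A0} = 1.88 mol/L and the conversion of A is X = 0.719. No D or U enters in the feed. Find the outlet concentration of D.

0.958 mol/L

Exit C_A = C_{A0}(1−X) = 1.88×0.281 = 0.5283 mol/L.
A CSTR operates uniformly at the exit composition, giving r_D = 0.1141 and r_U = 0.04684 (each k·C_A^n at C_A = 0.5283).
Fraction of consumed A going to D: r_D/(r_D+r_U) = 0.7090.
C_D = 0.7090·C_{A0}·X = 0.7090×1.88×0.719 = 0.958 mol/L.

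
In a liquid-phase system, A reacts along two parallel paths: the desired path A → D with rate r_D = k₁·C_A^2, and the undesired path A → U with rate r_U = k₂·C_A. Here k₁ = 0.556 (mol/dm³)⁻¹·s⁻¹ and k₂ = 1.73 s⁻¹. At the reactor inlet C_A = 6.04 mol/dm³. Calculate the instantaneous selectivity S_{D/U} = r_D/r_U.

S_{D/U} = r_D/r_U = (k₁·C_A^2)/(k₂·C_A) = (k₁/k₂)·C_A.
= (0.556×6.040^2) / (1.73×6.040) = 20.28/10.45 = 1.94.

1.94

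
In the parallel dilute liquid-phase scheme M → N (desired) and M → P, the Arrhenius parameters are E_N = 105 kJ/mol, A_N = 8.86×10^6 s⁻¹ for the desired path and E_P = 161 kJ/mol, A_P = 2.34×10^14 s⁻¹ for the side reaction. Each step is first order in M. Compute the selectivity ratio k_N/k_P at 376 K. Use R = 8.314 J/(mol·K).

Since both paths have the same order in M, the concentration cancels and S_{N/P} = k_N/k_P = (A_N/A_P)·exp[(E_P−E_N)/(RT)].
(E_P−E_N)/(RT) = (161−105)×10³/(8.314×376) = 56000/3126 = 17.91.
k_N/k_P = (8.86×10^6/2.34×10^14)·exp(17.91) = 3.786×10^-8 × 6.024×10^7 = 2.28.

2.28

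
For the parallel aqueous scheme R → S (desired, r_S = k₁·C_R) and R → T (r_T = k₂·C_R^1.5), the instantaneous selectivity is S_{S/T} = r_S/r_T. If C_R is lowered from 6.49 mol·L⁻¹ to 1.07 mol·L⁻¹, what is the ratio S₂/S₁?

2.46

S_{S/T} = (k₁/k₂)·C_R^-0.5, so S₂/S₁ = (C_{R,2}/C_{R,1})^-0.5.
= (1.07/6.49)^(-0.5) = (0.1649)^(-0.5) = 2.46.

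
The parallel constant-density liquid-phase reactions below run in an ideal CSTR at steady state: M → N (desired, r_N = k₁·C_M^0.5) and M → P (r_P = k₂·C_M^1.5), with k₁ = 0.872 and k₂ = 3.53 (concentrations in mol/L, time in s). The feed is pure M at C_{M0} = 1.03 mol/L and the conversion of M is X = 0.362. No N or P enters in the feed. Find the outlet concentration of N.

Exit C_M = C_{M0}(1−X) = 1.03×0.638 = 0.6571 mol/L.
A CSTR operates uniformly at the exit composition, giving r_N = 0.7069 and r_P = 1.880 (each k·C_M^n at C_M = 0.6571).
Fraction of consumed M going to N: r_N/(r_N+r_P) = 0.2732.
C_N = 0.2732·C_{M0}·X = 0.2732×1.03×0.362 = 0.102 mol/L.

0.102 mol/L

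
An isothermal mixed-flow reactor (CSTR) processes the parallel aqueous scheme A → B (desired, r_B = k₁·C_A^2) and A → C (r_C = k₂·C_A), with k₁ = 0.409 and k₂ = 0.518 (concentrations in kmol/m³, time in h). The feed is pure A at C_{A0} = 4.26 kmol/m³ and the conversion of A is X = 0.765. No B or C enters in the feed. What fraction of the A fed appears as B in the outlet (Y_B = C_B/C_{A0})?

Exit C_A = C_{A0}(1−X) = 4.26×0.235 = 1.001 kmol/m³.
In a CSTR the entire volume is at exit conditions, so r_B = 0.409×1.001^2 = 0.4099 and r_C = 0.518×1.001 = 0.5186.
Fraction of consumed A going to B: r_B/(r_B+r_C) = 0.4415.
C_B = 0.4415·C_{A0}·X = 0.4415×4.26×0.765 = 1.44 kmol/m³; Y_B = C_B/C_{A0} = 0.338.

0.338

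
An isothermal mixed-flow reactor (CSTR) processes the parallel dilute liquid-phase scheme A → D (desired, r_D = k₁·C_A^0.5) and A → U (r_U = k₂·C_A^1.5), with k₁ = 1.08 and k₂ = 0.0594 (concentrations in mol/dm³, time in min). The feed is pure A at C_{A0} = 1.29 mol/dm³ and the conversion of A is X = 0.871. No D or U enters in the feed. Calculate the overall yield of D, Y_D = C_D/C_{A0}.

0.863

Exit C_A = C_{A0}(1−X) = 1.29×0.129 = 0.1664 mol/dm³.
Rates in a CSTR are evaluated at the outlet concentration: r_D = 1.08×0.1664^0.5 = 0.4406, r_U = 0.0594×0.1664^1.5 = 0.004032.
Fraction of consumed A going to D: r_D/(r_D+r_U) = 0.9909.
C_D = 0.9909·C_{A0}·X = 0.9909×1.29×0.871 = 1.11 mol/dm³; Y_D = C_D/C_{A0} = 0.863.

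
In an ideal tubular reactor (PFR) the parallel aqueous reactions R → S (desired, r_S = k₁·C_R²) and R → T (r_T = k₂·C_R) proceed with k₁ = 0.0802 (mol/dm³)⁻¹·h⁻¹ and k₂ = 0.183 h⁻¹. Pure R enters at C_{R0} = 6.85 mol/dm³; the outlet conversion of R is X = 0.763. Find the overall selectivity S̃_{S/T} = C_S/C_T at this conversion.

1.70

C_R = C_{R0}(1−X) = 1.623 mol/dm³.
Along a PFR/batch, dC_T/dC_R = −r_T/(r_S+r_T) = −k₂/(k₂+k₁·C_R).
Integrating from C_{R0} to C_R: C_T = (0.183/0.0802)·ln[(0.183+0.0802·6.85)/(0.183+0.0802·1.62)] = 2.282·ln(0.7324/0.3132) = 1.938 mol/dm³.
Then C_S = (C_{R0}−C_R) − C_T = 5.227 − 1.938 = 3.288 mol/dm³.
S̃_{S/T} = C_S/C_T = 3.288/1.938 = 1.70.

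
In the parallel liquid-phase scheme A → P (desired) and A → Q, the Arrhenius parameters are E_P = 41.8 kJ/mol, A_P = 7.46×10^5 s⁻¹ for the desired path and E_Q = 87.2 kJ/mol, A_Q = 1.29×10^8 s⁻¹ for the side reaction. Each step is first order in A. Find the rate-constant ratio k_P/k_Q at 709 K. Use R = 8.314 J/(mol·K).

Since both paths have the same order in A, the concentration cancels and S_{P/Q} = k_P/k_Q = (A_P/A_Q)·exp[(E_Q−E_P)/(RT)].
(E_Q−E_P)/(RT) = (87.2−41.8)×10³/(8.314×709) = 45400/5895 = 7.702.
k_P/k_Q = (7.46×10^5/1.29×10^8)·exp(7.702) = 0.005783 × 2213 = 12.8.
Since E_P < E_Q, lowering the temperature improves selectivity toward P.

12.8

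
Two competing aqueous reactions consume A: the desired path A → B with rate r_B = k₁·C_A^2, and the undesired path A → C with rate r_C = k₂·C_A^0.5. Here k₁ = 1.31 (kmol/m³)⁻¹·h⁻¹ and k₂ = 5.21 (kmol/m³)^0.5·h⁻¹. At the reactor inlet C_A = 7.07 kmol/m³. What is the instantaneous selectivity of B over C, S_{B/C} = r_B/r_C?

4.73

S_{B/C} = r_B/r_C = (k₁·C_A^2)/(k₂·C_A^0.5) = (k₁/k₂)·C_A^1.5.
= (1.31×7.070^2) / (5.21×7.070^0.5) = 65.48/13.85 = 4.73.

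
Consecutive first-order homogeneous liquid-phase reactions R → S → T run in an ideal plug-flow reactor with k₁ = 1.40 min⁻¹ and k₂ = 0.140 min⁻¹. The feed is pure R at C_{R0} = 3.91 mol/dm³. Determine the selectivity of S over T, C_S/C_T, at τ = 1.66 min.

Solving the coupled first-order balances gives C_S(τ) = [k₁/(k₂−k₁)]·C_{R0}·(e^(−k₁τ) − e^(−k₂τ)).
e^(−k₁τ) = e^(−1.40×1.66) = e^(−2.324) = 0.09788; e^(−k₂τ) = e^(−0.2324) = 0.7926.
C_S = 1.40×3.91/(0.140−1.40) × (0.09788−0.7926) = (-4.344)×(-0.6947) = 3.018 mol/dm³.
C_R = C_{R0}e^(−k₁τ) = 0.3827 mol/dm³, so C_T = C_{R0}−C_R−C_S = 0.5090 mol/dm³; C_S/C_T = 5.93.

5.93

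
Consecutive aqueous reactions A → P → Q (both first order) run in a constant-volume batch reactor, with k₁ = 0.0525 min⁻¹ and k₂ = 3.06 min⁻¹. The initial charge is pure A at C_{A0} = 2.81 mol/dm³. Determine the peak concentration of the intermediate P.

For a first-order series the maximum intermediate yield is C_{P,max}/C_{A0} = (k₁/k₂)^[k₂/(k₂−k₁)].
= (0.0525/3.06)^(3.06/(3.06−0.0525)) = (0.01716)^(1.017) = 0.01598.
C_{P,max} = 0.01598×2.81 = 0.0449 mol/dm³.

0.0449 mol/dm³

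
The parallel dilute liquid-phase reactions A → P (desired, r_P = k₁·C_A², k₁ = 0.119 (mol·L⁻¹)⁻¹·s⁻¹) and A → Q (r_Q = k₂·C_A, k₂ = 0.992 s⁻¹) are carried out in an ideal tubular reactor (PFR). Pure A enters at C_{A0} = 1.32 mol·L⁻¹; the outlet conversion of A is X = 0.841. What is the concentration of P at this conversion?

0.0920 mol·L⁻¹

C_A = C_{A0}(1−X) = 0.2099 mol·L⁻¹.
Along a PFR/batch, dC_Q/dC_A = −r_Q/(r_P+r_Q) = −k₂/(k₂+k₁·C_A).
Integrating from C_{A0} to C_A: C_Q = (0.992/0.119)·ln[(0.992+0.119·1.32)/(0.992+0.119·0.210)] = 8.336·ln(1.149/1.017) = 1.018 mol·L⁻¹.
Then C_P = (C_{A0}−C_A) − C_Q = 1.110 − 1.018 = 0.09204 mol·L⁻¹.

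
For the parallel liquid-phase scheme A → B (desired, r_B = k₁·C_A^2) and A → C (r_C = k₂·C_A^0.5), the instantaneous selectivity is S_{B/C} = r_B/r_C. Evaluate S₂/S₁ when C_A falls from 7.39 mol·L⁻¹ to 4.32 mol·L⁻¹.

0.447

S_{B/C} = (k₁/k₂)·C_A^1.5, so S₂/S₁ = (C_{A,2}/C_{A,1})^1.5.
= (4.32/7.39)^1.5 = (0.5846)^1.5 = 0.447.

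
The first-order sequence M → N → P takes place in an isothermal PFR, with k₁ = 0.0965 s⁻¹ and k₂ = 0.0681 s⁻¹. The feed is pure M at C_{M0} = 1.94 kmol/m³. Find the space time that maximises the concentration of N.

12.3 s

Setting dC_N/dτ = 0 gives τ_opt = ln(k₂/k₁)/(k₂−k₁).
= ln(0.0681/0.0965)/(0.0681−0.0965) = ln(0.7057)/-0.02840 = -0.3486/-0.02840 = 12.3 s.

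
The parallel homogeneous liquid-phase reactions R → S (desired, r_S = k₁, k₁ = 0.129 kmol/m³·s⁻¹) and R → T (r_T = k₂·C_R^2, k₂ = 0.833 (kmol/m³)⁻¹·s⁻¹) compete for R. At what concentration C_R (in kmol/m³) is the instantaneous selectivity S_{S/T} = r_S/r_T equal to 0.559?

0.526 kmol/m³

S_{S/T} = (k₁/k₂)·C_R^-2 ⇒ C_R = (S·k₂/k₁)^(-0.5).
= (0.559×0.833/0.129)^(-0.5) = (3.610)^(-0.5) = 0.526 kmol/m³.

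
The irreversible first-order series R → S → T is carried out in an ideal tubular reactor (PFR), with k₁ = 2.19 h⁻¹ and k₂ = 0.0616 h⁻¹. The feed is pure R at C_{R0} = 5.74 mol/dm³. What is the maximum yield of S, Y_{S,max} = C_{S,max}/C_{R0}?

At the optimum, C_{S,max}/C_{R0} = (k₁/k₂)^[k₂/(k₂−k₁)].
= (2.19/0.0616)^(0.0616/(0.0616−2.19)) = (35.55)^(-0.02894) = 0.9018.

0.902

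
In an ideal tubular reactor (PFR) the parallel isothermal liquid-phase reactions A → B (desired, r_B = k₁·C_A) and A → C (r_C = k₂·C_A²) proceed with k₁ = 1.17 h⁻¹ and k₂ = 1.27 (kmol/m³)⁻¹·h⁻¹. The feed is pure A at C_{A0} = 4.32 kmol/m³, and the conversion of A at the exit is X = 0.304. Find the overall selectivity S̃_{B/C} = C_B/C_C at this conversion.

0.254

C_A = C_{A0}(1−X) = 3.007 kmol/m³.
Along a PFR/batch, dC_B/dC_A = −r_B/(r_B+r_C) = −k₁/(k₁+k₂·C_A).
Integrating from C_{A0} to C_A: C_B = (1.17/1.27)·ln[(1.17+1.27·4.32)/(1.17+1.27·3.01)] = 0.9213·ln(6.656/4.989) = 0.2657 kmol/m³.
C_C = (C_{A0}−C_A)−C_B = 1.048 kmol/m³; S̃_{B/C} = 0.2657/1.048 = 0.254.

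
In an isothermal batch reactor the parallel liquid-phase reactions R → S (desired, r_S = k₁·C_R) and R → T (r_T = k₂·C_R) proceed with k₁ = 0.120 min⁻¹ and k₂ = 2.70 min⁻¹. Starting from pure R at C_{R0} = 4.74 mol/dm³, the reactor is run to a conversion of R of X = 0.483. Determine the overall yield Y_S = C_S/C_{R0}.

C_R = C_{R0}(1−X) = 2.451 mol/dm³.
Both paths are first order in R, so the instantaneous fraction to S is constant: dC_S/d(−C_R) = k₁/(k₁+k₂) = 0.04255.
C_S = 0.04255·(C_{R0}−C_R) = 0.04255×2.289 = 0.0974 mol/dm³.
Y_S = C_S/C_{R0} = 0.09742/4.74 = 0.0206.

0.0206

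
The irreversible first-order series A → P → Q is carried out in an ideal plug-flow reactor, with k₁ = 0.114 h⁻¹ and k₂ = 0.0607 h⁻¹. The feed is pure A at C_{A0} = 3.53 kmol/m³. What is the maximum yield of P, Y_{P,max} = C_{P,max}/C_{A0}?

Evaluating C_P at τ_opt = ln(k₂/k₁)/(k₂−k₁) gives C_{P,max}/C_{A0} = (k₁/k₂)^[k₂/(k₂−k₁)].
= (0.114/0.0607)^(0.0607/(0.0607−0.114)) = (1.878)^(-1.139) = 0.4878.

0.488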